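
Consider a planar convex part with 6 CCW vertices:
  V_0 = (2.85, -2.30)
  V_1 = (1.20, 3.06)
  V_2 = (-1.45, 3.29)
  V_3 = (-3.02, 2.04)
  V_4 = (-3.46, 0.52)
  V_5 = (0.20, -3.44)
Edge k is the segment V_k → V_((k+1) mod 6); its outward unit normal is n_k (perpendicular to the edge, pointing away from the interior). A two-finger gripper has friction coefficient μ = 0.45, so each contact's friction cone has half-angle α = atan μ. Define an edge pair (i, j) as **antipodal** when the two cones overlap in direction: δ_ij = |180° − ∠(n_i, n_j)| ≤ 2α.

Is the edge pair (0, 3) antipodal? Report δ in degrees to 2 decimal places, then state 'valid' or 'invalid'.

δ = 33.25°, valid

α = atan 0.45 = 24.23°;  2α = 48.46°
edge 0: e_0 = (-1.65, +5.36);  n_0 = (+0.9557, +0.2942)
edge 3: e_3 = (-0.44, -1.52);  n_3 = (-0.9606, +0.2781)
∠(n_0, n_3) = 146.75°
δ = |180° − 146.75°| = 33.25°
33.25° ≤ 2α = 48.46°  →  valid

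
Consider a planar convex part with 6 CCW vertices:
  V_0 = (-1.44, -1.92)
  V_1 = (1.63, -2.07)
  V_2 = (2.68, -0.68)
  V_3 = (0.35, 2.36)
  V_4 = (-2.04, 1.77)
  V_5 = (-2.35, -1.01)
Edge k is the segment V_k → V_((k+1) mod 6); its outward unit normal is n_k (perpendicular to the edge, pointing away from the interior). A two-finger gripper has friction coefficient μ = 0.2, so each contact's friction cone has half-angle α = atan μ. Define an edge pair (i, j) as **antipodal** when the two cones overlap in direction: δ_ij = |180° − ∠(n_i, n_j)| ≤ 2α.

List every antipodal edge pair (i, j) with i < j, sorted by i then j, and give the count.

α = atan 0.2 = 11.31°;  2α = 22.62°
n_0 = (-0.0488, -0.9988)
n_1 = (+0.7979, -0.6028)
n_2 = (+0.7937, +0.6083)
n_3 = (-0.2397, +0.9709)
n_4 = (-0.9938, +0.1108)
n_5 = (-0.7071, -0.7071)
  (0,1): δ = 124.27°  ·
  (0,2): δ = 49.73°  ·
  (0,3): δ = 16.66°  ✓
  (0,4): δ = 86.43°  ·
  (0,5): δ = 137.80°  ·
  (1,2): δ = 105.46°  ·
  (1,3): δ = 39.07°  ·
  (1,4): δ = 30.70°  ·
  (1,5): δ = 82.07°  ·
  (2,3): δ = 113.60°  ·
  (2,4): δ = 43.83°  ·
  (2,5): δ = 7.53°  ✓
  (3,4): δ = 110.23°  ·
  (3,5): δ = 58.87°  ·
  (4,5): δ = 128.64°  ·
antipodal pairs: 2

count = 2; pairs: (0,3), (2,5)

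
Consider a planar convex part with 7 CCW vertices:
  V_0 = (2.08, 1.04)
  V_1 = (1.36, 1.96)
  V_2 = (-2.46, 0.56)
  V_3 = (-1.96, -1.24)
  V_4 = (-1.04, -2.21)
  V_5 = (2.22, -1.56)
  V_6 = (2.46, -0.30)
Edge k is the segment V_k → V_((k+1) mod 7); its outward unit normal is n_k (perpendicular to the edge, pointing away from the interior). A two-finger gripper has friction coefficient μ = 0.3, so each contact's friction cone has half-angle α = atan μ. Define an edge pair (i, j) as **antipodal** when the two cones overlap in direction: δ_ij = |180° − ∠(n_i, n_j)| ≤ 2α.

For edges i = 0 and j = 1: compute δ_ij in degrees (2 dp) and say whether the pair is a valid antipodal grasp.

α = atan 0.3 = 16.70°;  2α = 33.40°
edge 0: e_0 = (-0.72, +0.92);  n_0 = (+0.7875, +0.6163)
edge 1: e_1 = (-3.82, -1.40);  n_1 = (-0.3441, +0.9389)
∠(n_0, n_1) = 72.08°
δ = |180° − 72.08°| = 107.92°
107.92° > 2α = 33.40°  →  invalid

δ = 107.92°, invalid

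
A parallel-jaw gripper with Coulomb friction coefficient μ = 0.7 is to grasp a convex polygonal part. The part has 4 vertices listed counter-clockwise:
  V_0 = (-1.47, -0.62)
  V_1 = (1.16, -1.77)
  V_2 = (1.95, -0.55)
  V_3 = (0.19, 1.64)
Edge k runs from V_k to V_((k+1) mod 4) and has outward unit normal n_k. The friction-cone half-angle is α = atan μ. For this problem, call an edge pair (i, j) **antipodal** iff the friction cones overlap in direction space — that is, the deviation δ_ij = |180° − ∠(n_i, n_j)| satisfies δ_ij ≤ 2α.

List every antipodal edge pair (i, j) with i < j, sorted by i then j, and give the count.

count = 2; pairs: (0,2), (1,3)

α = atan 0.7 = 34.99°;  2α = 69.98°
n_0 = (-0.4006, -0.9162)
n_1 = (+0.8394, -0.5435)
n_2 = (+0.7795, +0.6264)
n_3 = (-0.8060, +0.5920)
  (0,1): δ = 99.31°  ·
  (0,2): δ = 27.59°  ✓
  (0,3): δ = 77.32°  ·
  (1,2): δ = 108.29°  ·
  (1,3): δ = 3.37°  ✓
  (2,3): δ = 75.08°  ·
antipodal pairs: 2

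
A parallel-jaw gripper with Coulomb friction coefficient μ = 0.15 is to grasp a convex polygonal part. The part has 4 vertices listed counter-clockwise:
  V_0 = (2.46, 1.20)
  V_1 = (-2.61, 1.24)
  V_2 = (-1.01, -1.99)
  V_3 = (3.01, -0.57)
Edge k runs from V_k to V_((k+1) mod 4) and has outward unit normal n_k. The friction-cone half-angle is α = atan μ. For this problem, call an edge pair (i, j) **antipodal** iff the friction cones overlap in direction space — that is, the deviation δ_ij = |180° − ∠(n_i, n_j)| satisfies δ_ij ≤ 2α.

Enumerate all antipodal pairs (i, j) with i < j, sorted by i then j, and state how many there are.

count = 1; pairs: (1,3)

α = atan 0.15 = 8.53°;  2α = 17.06°
n_0 = (+0.0079, +1.0000)
n_1 = (-0.8961, -0.4439)
n_2 = (+0.3331, -0.9429)
n_3 = (+0.9550, +0.2967)
  (0,1): δ = 63.20°  ·
  (0,2): δ = 19.91°  ·
  (0,3): δ = 107.71°  ·
  (1,2): δ = 96.90°  ·
  (1,3): δ = 9.09°  ✓
  (2,3): δ = 92.19°  ·
antipodal pairs: 1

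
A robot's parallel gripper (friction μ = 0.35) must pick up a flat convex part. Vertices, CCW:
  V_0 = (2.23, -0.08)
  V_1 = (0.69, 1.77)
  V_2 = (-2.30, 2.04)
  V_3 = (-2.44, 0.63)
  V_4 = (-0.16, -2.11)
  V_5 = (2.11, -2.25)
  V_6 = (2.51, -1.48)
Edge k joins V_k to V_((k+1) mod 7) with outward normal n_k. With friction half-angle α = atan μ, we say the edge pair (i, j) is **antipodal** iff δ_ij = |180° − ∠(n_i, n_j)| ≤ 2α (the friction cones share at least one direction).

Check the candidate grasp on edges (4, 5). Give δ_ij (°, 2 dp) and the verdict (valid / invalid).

α = atan 0.35 = 19.29°;  2α = 38.58°
edge 4: e_4 = (+2.27, -0.14);  n_4 = (-0.0616, -0.9981)
edge 5: e_5 = (+0.40, +0.77);  n_5 = (+0.8874, -0.4610)
∠(n_4, n_5) = 66.08°
δ = |180° − 66.08°| = 113.92°
113.92° > 2α = 38.58°  →  invalid

δ = 113.92°, invalid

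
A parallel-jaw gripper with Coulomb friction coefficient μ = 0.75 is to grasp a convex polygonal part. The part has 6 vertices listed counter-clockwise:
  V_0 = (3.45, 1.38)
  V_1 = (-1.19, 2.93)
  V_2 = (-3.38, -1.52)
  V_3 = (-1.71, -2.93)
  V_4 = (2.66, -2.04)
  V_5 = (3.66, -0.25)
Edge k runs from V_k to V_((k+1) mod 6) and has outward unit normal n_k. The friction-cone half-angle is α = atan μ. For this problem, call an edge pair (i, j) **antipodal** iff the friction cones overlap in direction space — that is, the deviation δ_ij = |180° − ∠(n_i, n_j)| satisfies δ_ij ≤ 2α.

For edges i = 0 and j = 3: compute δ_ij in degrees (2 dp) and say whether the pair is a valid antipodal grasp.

α = atan 0.75 = 36.87°;  2α = 73.74°
edge 0: e_0 = (-4.64, +1.55);  n_0 = (+0.3168, +0.9485)
edge 3: e_3 = (+4.37, +0.89);  n_3 = (+0.1996, -0.9799)
∠(n_0, n_3) = 150.02°
δ = |180° − 150.02°| = 29.98°
29.98° ≤ 2α = 73.74°  →  valid

δ = 29.98°, valid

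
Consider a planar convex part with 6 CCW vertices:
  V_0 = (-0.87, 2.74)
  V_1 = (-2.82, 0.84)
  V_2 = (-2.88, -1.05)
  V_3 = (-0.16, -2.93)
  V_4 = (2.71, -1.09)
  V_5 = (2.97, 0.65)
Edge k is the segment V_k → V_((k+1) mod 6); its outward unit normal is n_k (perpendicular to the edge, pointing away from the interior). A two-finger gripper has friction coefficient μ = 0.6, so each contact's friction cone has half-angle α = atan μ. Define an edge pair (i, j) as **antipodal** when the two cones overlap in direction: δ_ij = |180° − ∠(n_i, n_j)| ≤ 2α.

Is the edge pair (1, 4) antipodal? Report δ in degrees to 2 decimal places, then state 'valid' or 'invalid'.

δ = 6.68°, valid

α = atan 0.6 = 30.96°;  2α = 61.93°
edge 1: e_1 = (-0.06, -1.89);  n_1 = (-0.9995, +0.0317)
edge 4: e_4 = (+0.26, +1.74);  n_4 = (+0.9890, -0.1478)
∠(n_1, n_4) = 173.32°
δ = |180° − 173.32°| = 6.68°
6.68° ≤ 2α = 61.93°  →  valid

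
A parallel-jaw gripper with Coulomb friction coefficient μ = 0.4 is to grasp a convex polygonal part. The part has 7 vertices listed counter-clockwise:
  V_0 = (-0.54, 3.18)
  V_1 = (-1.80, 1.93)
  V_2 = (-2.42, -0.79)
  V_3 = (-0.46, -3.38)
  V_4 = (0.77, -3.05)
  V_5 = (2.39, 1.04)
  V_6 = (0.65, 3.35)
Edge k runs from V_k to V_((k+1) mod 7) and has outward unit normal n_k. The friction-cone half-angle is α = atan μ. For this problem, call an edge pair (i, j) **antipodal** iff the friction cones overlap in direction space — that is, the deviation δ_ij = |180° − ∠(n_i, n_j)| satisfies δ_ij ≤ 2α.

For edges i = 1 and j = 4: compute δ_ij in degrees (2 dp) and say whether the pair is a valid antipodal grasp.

δ = 8.77°, valid

α = atan 0.4 = 21.80°;  2α = 43.60°
edge 1: e_1 = (-0.62, -2.72);  n_1 = (-0.9750, +0.2222)
edge 4: e_4 = (+1.62, +4.09);  n_4 = (+0.9297, -0.3683)
∠(n_1, n_4) = 171.23°
δ = |180° − 171.23°| = 8.77°
8.77° ≤ 2α = 43.60°  →  valid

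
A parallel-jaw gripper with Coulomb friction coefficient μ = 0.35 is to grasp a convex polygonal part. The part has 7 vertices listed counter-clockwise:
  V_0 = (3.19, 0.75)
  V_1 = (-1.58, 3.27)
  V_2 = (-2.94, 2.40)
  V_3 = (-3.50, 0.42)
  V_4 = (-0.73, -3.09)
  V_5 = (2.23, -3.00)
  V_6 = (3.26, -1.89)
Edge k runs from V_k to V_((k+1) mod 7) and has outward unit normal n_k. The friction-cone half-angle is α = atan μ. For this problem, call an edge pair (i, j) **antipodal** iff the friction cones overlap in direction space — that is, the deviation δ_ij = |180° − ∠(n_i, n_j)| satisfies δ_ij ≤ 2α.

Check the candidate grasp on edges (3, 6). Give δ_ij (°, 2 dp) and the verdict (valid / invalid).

δ = 36.76°, valid

α = atan 0.35 = 19.29°;  2α = 38.58°
edge 3: e_3 = (+2.77, -3.51);  n_3 = (-0.7850, -0.6195)
edge 6: e_6 = (-0.07, +2.64);  n_6 = (+0.9996, +0.0265)
∠(n_3, n_6) = 143.24°
δ = |180° − 143.24°| = 36.76°
36.76° ≤ 2α = 38.58°  →  valid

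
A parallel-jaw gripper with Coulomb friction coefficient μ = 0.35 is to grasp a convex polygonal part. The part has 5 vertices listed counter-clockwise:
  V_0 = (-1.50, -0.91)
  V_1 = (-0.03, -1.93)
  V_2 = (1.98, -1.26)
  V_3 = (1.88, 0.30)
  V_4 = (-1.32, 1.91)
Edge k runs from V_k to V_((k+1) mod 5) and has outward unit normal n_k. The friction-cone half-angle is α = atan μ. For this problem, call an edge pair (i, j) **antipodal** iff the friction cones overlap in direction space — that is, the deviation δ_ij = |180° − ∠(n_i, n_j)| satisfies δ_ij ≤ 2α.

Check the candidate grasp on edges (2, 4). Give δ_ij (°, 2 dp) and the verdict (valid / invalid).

δ = 7.32°, valid

α = atan 0.35 = 19.29°;  2α = 38.58°
edge 2: e_2 = (-0.10, +1.56);  n_2 = (+0.9980, +0.0640)
edge 4: e_4 = (-0.18, -2.82);  n_4 = (-0.9980, +0.0637)
∠(n_2, n_4) = 172.68°
δ = |180° − 172.68°| = 7.32°
7.32° ≤ 2α = 38.58°  →  valid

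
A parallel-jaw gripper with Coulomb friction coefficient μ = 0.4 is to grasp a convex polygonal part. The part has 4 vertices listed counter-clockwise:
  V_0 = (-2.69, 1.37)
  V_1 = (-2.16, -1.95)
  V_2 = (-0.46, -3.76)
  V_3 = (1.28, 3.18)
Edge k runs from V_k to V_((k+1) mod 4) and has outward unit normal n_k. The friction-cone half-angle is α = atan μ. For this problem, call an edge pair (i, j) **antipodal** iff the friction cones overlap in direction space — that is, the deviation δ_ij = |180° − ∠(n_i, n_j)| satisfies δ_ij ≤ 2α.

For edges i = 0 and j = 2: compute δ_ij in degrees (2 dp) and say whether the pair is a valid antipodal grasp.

α = atan 0.4 = 21.80°;  2α = 43.60°
edge 0: e_0 = (+0.53, -3.32);  n_0 = (-0.9875, -0.1576)
edge 2: e_2 = (+1.74, +6.94);  n_2 = (+0.9700, -0.2432)
∠(n_0, n_2) = 156.85°
δ = |180° − 156.85°| = 23.15°
23.15° ≤ 2α = 43.60°  →  valid

δ = 23.15°, valid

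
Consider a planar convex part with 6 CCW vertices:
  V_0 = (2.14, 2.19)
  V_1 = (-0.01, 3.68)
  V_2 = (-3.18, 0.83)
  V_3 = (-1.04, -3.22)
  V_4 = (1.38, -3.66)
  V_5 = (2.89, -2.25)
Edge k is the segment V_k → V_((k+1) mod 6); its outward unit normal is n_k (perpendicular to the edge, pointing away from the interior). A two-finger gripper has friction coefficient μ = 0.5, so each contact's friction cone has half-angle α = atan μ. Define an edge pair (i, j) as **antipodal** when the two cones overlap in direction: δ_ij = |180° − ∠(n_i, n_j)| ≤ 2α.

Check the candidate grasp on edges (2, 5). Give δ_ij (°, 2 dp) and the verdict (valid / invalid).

α = atan 0.5 = 26.57°;  2α = 53.13°
edge 2: e_2 = (+2.14, -4.05);  n_2 = (-0.8842, -0.4672)
edge 5: e_5 = (-0.75, +4.44);  n_5 = (+0.9860, +0.1666)
∠(n_2, n_5) = 161.74°
δ = |180° − 161.74°| = 18.26°
18.26° ≤ 2α = 53.13°  →  valid

δ = 18.26°, valid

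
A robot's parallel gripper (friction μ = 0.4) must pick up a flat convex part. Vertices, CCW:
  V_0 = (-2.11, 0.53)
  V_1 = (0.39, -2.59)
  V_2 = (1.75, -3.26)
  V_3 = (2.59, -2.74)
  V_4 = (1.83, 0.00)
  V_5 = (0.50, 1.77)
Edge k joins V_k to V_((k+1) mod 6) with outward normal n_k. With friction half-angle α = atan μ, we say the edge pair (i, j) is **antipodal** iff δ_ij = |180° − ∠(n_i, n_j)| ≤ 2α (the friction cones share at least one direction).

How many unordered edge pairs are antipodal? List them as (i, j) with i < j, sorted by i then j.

count = 4; pairs: (0,3), (0,4), (1,4), (2,5)

α = atan 0.4 = 21.80°;  2α = 43.60°
n_0 = (-0.7804, -0.6253)
n_1 = (-0.4419, -0.8971)
n_2 = (+0.5264, -0.8503)
n_3 = (+0.9636, +0.2673)
n_4 = (+0.7995, +0.6007)
n_5 = (-0.4291, +0.9032)
  (0,1): δ = 154.93°  ·
  (0,2): δ = 96.95°  ·
  (0,3): δ = 23.20°  ✓
  (0,4): δ = 1.78°  ✓
  (0,5): δ = 76.71°  ·
  (1,2): δ = 122.01°  ·
  (1,3): δ = 48.27°  ·
  (1,4): δ = 26.85°  ✓
  (1,5): δ = 51.64°  ·
  (2,3): δ = 106.26°  ·
  (2,4): δ = 84.84°  ·
  (2,5): δ = 6.35°  ✓
  (3,4): δ = 158.58°  ·
  (3,5): δ = 80.09°  ·
  (4,5): δ = 101.51°  ·
antipodal pairs: 4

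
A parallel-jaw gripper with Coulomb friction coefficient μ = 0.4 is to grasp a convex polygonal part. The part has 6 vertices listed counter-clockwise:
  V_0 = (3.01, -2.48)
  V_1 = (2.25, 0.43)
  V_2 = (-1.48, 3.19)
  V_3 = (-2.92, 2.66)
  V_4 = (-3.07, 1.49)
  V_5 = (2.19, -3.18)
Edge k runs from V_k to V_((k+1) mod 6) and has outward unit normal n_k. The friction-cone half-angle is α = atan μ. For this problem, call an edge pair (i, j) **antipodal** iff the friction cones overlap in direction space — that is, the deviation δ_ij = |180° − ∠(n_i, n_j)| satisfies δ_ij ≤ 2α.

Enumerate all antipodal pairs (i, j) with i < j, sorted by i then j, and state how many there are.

count = 5; pairs: (0,3), (0,4), (1,4), (2,5), (3,5)

α = atan 0.4 = 21.80°;  2α = 43.60°
n_0 = (+0.9675, +0.2527)
n_1 = (+0.5948, +0.8039)
n_2 = (-0.3454, +0.9385)
n_3 = (-0.9919, +0.1272)
n_4 = (-0.6639, -0.7478)
n_5 = (+0.6493, -0.7606)
  (0,1): δ = 141.14°  ·
  (0,2): δ = 84.43°  ·
  (0,3): δ = 21.94°  ✓
  (0,4): δ = 33.76°  ✓
  (0,5): δ = 115.85°  ·
  (1,2): δ = 123.29°  ·
  (1,3): δ = 60.81°  ·
  (1,4): δ = 5.10°  ✓
  (1,5): δ = 76.99°  ·
  (2,3): δ = 117.51°  ·
  (2,4): δ = 61.81°  ·
  (2,5): δ = 20.28°  ✓
  (3,4): δ = 124.29°  ·
  (3,5): δ = 42.21°  ✓
  (4,5): δ = 97.91°  ·
antipodal pairs: 5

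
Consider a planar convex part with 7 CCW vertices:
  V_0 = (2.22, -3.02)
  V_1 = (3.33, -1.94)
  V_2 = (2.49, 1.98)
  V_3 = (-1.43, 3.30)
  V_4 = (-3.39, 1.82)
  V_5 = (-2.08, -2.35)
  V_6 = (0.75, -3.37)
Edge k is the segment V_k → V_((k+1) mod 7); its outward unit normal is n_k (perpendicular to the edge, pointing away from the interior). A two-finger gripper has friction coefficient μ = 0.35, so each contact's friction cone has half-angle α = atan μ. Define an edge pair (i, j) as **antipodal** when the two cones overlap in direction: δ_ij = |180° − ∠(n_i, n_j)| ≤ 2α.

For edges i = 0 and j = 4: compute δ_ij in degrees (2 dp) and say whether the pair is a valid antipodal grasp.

δ = 63.22°, invalid

α = atan 0.35 = 19.29°;  2α = 38.58°
edge 0: e_0 = (+1.11, +1.08);  n_0 = (+0.6974, -0.7167)
edge 4: e_4 = (+1.31, -4.17);  n_4 = (-0.9540, -0.2997)
∠(n_0, n_4) = 116.78°
δ = |180° − 116.78°| = 63.22°
63.22° > 2α = 38.58°  →  invalid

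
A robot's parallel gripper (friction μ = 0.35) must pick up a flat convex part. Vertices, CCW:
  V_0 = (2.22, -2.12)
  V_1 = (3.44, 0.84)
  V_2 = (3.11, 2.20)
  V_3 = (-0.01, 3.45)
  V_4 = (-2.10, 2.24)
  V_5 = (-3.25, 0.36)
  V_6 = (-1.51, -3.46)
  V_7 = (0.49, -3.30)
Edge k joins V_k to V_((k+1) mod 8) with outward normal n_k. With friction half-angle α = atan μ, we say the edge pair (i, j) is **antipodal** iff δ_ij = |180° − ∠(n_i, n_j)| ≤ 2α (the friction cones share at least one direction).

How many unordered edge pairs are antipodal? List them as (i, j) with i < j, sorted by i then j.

α = atan 0.35 = 19.29°;  2α = 38.58°
n_0 = (+0.9245, -0.3811)
n_1 = (+0.9718, +0.2358)
n_2 = (+0.3719, +0.9283)
n_3 = (-0.5010, +0.8654)
n_4 = (-0.8531, +0.5218)
n_5 = (-0.9100, -0.4145)
n_6 = (+0.0797, -0.9968)
n_7 = (+0.5635, -0.8261)
  (0,1): δ = 143.96°  ·
  (0,2): δ = 89.43°  ·
  (0,3): δ = 37.53°  ✓
  (0,4): δ = 9.05°  ✓
  (0,5): δ = 46.89°  ·
  (0,6): δ = 116.97°  ·
  (0,7): δ = 146.70°  ·
  (1,2): δ = 125.47°  ·
  (1,3): δ = 73.57°  ·
  (1,4): δ = 45.09°  ·
  (1,5): δ = 10.85°  ✓
  (1,6): δ = 80.93°  ·
  (1,7): δ = 110.66°  ·
  (2,3): δ = 128.10°  ·
  (2,4): δ = 99.62°  ·
  (2,5): δ = 43.68°  ·
  (2,6): δ = 26.41°  ✓
  (2,7): δ = 56.13°  ·
  (3,4): δ = 151.52°  ·
  (3,5): δ = 95.58°  ·
  (3,6): δ = 25.49°  ✓
  (3,7): δ = 4.23°  ✓
  (4,5): δ = 124.06°  ·
  (4,6): δ = 53.97°  ·
  (4,7): δ = 24.25°  ✓
  (5,6): δ = 109.92°  ·
  (5,7): δ = 80.19°  ·
  (6,7): δ = 150.28°  ·
antipodal pairs: 7

count = 7; pairs: (0,3), (0,4), (1,5), (2,6), (3,6), (3,7), (4,7)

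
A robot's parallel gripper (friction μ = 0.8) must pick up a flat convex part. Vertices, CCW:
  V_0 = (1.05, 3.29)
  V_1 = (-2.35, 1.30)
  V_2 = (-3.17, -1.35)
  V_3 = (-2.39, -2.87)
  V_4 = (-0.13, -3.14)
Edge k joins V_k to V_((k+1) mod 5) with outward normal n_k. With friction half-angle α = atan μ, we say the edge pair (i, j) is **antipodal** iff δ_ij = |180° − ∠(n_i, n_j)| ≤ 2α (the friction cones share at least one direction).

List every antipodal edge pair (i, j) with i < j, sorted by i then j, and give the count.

count = 4; pairs: (0,3), (0,4), (1,4), (2,4)

α = atan 0.8 = 38.66°;  2α = 77.32°
n_0 = (-0.5051, +0.8630)
n_1 = (-0.9553, +0.2956)
n_2 = (-0.8897, -0.4566)
n_3 = (-0.1186, -0.9929)
n_4 = (+0.9836, -0.1805)
  (0,1): δ = 137.53°  ·
  (0,2): δ = 93.18°  ·
  (0,3): δ = 37.15°  ✓
  (0,4): δ = 49.26°  ✓
  (1,2): δ = 135.64°  ·
  (1,3): δ = 79.62°  ·
  (1,4): δ = 6.79°  ✓
  (2,3): δ = 123.98°  ·
  (2,4): δ = 37.56°  ✓
  (3,4): δ = 93.59°  ·
antipodal pairs: 4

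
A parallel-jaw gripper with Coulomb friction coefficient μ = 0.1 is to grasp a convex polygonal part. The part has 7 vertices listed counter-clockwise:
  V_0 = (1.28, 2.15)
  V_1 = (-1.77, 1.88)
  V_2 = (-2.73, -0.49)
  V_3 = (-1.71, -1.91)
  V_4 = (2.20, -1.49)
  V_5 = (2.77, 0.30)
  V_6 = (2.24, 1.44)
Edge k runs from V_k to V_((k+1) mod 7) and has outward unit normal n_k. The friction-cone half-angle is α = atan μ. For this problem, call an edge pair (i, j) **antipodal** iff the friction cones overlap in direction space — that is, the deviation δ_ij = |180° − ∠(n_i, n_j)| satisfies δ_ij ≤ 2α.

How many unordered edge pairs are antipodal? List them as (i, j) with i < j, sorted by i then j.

count = 3; pairs: (0,3), (1,4), (2,5)

α = atan 0.1 = 5.71°;  2α = 11.42°
n_0 = (-0.0882, +0.9961)
n_1 = (-0.9268, +0.3754)
n_2 = (-0.8122, -0.5834)
n_3 = (+0.1068, -0.9943)
n_4 = (+0.9529, -0.3034)
n_5 = (+0.9068, +0.4216)
n_6 = (+0.5946, +0.8040)
  (0,1): δ = 117.11°  ·
  (0,2): δ = 59.37°  ·
  (0,3): δ = 1.07°  ✓
  (0,4): δ = 67.28°  ·
  (0,5): δ = 109.88°  ·
  (0,6): δ = 138.46°  ·
  (1,2): δ = 122.26°  ·
  (1,3): δ = 61.82°  ·
  (1,4): δ = 4.39°  ✓
  (1,5): δ = 46.99°  ·
  (1,6): δ = 75.57°  ·
  (2,3): δ = 119.56°  ·
  (2,4): δ = 53.35°  ·
  (2,5): δ = 10.76°  ✓
  (2,6): δ = 17.82°  ·
  (3,4): δ = 113.79°  ·
  (3,5): δ = 71.20°  ·
  (3,6): δ = 42.62°  ·
  (4,5): δ = 137.40°  ·
  (4,6): δ = 108.82°  ·
  (5,6): δ = 151.42°  ·
antipodal pairs: 3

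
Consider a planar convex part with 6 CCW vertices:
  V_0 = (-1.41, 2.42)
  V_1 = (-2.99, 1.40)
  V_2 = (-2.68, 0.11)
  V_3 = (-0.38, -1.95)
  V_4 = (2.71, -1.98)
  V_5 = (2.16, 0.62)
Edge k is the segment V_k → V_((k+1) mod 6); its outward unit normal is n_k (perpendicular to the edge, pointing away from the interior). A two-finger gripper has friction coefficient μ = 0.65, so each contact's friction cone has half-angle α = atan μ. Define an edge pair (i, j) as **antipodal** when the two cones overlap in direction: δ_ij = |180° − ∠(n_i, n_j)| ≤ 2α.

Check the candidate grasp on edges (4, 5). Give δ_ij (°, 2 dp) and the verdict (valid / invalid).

δ = 128.70°, invalid

α = atan 0.65 = 33.02°;  2α = 66.05°
edge 4: e_4 = (-0.55, +2.60);  n_4 = (+0.9783, +0.2070)
edge 5: e_5 = (-3.57, +1.80);  n_5 = (+0.4502, +0.8929)
∠(n_4, n_5) = 51.30°
δ = |180° − 51.30°| = 128.70°
128.70° > 2α = 66.05°  →  invalid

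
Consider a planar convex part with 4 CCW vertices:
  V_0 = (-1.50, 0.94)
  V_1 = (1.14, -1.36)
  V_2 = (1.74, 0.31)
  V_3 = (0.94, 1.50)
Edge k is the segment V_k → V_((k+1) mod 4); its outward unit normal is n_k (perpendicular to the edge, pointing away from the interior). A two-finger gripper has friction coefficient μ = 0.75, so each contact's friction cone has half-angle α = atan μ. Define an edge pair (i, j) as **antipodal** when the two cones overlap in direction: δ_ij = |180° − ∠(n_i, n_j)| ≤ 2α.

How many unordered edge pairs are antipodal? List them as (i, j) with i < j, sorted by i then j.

count = 4; pairs: (0,1), (0,2), (0,3), (1,3)

α = atan 0.75 = 36.87°;  2α = 73.74°
n_0 = (-0.6569, -0.7540)
n_1 = (+0.9411, -0.3381)
n_2 = (+0.8299, +0.5579)
n_3 = (-0.2237, +0.9747)
  (0,1): δ = 68.70°  ✓
  (0,2): δ = 15.03°  ✓
  (0,3): δ = 53.99°  ✓
  (1,2): δ = 126.33°  ·
  (1,3): δ = 57.31°  ✓
  (2,3): δ = 110.99°  ·
antipodal pairs: 4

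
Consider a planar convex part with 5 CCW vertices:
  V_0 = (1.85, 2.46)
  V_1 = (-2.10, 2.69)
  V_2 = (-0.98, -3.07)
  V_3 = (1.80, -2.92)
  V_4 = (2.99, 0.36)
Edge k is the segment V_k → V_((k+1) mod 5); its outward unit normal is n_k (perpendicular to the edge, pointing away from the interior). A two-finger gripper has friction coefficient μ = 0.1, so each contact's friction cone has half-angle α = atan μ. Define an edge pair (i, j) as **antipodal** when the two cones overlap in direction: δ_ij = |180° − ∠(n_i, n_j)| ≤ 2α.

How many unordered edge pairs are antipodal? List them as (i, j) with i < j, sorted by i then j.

α = atan 0.1 = 5.71°;  2α = 11.42°
n_0 = (+0.0581, +0.9983)
n_1 = (-0.9816, -0.1909)
n_2 = (+0.0539, -0.9985)
n_3 = (+0.9400, -0.3411)
n_4 = (+0.8789, +0.4771)
  (0,1): δ = 75.66°  ·
  (0,2): δ = 6.42°  ✓
  (0,3): δ = 73.39°  ·
  (0,4): δ = 121.83°  ·
  (1,2): δ = 97.92°  ·
  (1,3): δ = 30.94°  ·
  (1,4): δ = 17.49°  ·
  (2,3): δ = 113.03°  ·
  (2,4): δ = 64.59°  ·
  (3,4): δ = 131.56°  ·
antipodal pairs: 1

count = 1; pairs: (0,2)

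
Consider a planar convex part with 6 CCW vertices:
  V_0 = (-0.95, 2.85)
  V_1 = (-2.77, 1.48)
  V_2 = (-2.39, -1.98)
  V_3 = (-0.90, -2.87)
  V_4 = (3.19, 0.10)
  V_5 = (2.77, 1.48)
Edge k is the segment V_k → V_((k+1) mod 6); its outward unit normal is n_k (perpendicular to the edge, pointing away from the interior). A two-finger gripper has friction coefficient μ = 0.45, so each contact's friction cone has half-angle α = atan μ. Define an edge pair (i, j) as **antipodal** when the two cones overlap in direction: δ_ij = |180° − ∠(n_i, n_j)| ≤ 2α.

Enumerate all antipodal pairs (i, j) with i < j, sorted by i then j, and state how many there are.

α = atan 0.45 = 24.23°;  2α = 48.46°
n_0 = (-0.6014, +0.7989)
n_1 = (-0.9940, -0.1092)
n_2 = (-0.5128, -0.8585)
n_3 = (+0.5876, -0.8092)
n_4 = (+0.9567, +0.2912)
n_5 = (+0.3456, +0.9384)
  (0,1): δ = 120.70°  ·
  (0,2): δ = 67.82°  ·
  (0,3): δ = 0.98°  ✓
  (0,4): δ = 69.96°  ·
  (0,5): δ = 122.81°  ·
  (1,2): δ = 127.12°  ·
  (1,3): δ = 60.28°  ·
  (1,4): δ = 10.66°  ✓
  (1,5): δ = 63.51°  ·
  (2,3): δ = 113.16°  ·
  (2,4): δ = 42.22°  ✓
  (2,5): δ = 10.63°  ✓
  (3,4): δ = 109.06°  ·
  (3,5): δ = 56.20°  ·
  (4,5): δ = 127.15°  ·
antipodal pairs: 4

count = 4; pairs: (0,3), (1,4), (2,4), (2,5)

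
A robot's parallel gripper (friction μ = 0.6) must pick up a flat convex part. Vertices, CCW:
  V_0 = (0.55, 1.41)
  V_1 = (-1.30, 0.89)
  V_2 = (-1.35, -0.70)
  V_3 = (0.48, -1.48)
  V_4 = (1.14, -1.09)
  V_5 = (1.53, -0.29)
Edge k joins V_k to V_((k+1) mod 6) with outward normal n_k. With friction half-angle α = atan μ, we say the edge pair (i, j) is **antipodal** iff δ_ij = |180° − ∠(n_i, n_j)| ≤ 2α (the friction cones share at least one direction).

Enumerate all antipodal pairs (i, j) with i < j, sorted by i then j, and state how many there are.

α = atan 0.6 = 30.96°;  2α = 61.93°
n_0 = (-0.2706, +0.9627)
n_1 = (-0.9995, +0.0314)
n_2 = (-0.3921, -0.9199)
n_3 = (+0.5087, -0.8609)
n_4 = (+0.8989, -0.4382)
n_5 = (+0.8664, +0.4994)
  (0,1): δ = 107.50°  ·
  (0,2): δ = 38.78°  ✓
  (0,3): δ = 14.88°  ✓
  (0,4): δ = 48.31°  ✓
  (0,5): δ = 104.26°  ·
  (1,2): δ = 111.28°  ·
  (1,3): δ = 57.62°  ✓
  (1,4): δ = 24.19°  ✓
  (1,5): δ = 31.76°  ✓
  (2,3): δ = 126.34°  ·
  (2,4): δ = 92.90°  ·
  (2,5): δ = 36.95°  ✓
  (3,4): δ = 146.57°  ·
  (3,5): δ = 90.62°  ·
  (4,5): δ = 124.05°  ·
antipodal pairs: 7

count = 7; pairs: (0,2), (0,3), (0,4), (1,3), (1,4), (1,5), (2,5)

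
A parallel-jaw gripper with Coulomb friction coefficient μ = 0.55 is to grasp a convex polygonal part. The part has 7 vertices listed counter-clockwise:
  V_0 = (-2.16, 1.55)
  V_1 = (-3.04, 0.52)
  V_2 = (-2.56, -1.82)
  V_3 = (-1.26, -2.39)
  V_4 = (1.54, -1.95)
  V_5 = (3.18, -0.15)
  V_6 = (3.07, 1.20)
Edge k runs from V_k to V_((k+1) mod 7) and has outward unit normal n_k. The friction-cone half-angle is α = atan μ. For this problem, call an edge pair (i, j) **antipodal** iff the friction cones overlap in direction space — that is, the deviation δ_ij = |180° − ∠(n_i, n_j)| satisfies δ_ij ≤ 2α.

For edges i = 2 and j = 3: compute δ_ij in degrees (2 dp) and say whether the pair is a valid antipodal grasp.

α = atan 0.55 = 28.81°;  2α = 57.62°
edge 2: e_2 = (+1.30, -0.57);  n_2 = (-0.4016, -0.9158)
edge 3: e_3 = (+2.80, +0.44);  n_3 = (+0.1552, -0.9879)
∠(n_2, n_3) = 32.61°
δ = |180° − 32.61°| = 147.39°
147.39° > 2α = 57.62°  →  invalid

δ = 147.39°, invalid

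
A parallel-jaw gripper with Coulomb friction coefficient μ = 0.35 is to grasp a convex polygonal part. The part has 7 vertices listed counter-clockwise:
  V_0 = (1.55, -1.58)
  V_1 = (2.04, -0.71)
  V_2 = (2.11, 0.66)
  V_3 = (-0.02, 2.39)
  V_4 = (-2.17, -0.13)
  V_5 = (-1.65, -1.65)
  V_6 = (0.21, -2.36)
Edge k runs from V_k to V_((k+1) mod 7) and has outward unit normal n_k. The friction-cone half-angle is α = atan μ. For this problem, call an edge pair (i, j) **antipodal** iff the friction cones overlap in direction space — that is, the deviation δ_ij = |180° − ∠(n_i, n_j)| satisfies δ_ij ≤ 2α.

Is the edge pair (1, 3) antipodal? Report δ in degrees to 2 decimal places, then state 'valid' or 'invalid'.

α = atan 0.35 = 19.29°;  2α = 38.58°
edge 1: e_1 = (+0.07, +1.37);  n_1 = (+0.9987, -0.0510)
edge 3: e_3 = (-2.15, -2.52);  n_3 = (-0.7607, +0.6490)
∠(n_1, n_3) = 142.46°
δ = |180° − 142.46°| = 37.54°
37.54° ≤ 2α = 38.58°  →  valid

δ = 37.54°, valid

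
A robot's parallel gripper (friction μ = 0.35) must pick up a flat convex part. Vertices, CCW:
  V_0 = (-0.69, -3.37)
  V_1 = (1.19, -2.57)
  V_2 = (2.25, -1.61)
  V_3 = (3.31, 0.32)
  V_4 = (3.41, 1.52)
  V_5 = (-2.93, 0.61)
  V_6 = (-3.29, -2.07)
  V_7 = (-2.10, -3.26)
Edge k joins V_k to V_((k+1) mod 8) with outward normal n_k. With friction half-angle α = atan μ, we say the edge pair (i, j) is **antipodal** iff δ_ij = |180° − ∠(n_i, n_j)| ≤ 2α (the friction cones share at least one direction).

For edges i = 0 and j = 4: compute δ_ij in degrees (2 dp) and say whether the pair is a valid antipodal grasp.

δ = 14.88°, valid

α = atan 0.35 = 19.29°;  2α = 38.58°
edge 0: e_0 = (+1.88, +0.80);  n_0 = (+0.3916, -0.9202)
edge 4: e_4 = (-6.34, -0.91);  n_4 = (-0.1421, +0.9899)
∠(n_0, n_4) = 165.12°
δ = |180° − 165.12°| = 14.88°
14.88° ≤ 2α = 38.58°  →  valid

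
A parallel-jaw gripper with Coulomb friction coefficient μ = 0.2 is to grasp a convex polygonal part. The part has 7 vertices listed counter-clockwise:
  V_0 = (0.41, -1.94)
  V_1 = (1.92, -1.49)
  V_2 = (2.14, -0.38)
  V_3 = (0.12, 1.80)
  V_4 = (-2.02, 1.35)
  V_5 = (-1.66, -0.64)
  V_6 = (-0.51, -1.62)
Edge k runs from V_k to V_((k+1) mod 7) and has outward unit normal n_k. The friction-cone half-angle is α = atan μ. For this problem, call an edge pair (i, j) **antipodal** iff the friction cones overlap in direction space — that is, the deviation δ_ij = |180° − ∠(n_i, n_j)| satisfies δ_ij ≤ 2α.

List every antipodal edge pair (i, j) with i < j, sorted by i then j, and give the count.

α = atan 0.2 = 11.31°;  2α = 22.62°
n_0 = (+0.2856, -0.9583)
n_1 = (+0.9809, -0.1944)
n_2 = (+0.7335, +0.6797)
n_3 = (-0.2058, +0.9786)
n_4 = (-0.9840, -0.1780)
n_5 = (-0.6486, -0.7611)
n_6 = (-0.3285, -0.9445)
  (0,1): δ = 117.81°  ·
  (0,2): δ = 63.78°  ·
  (0,3): δ = 4.72°  ✓
  (0,4): δ = 83.66°  ·
  (0,5): δ = 122.97°  ·
  (0,6): δ = 144.23°  ·
  (1,2): δ = 125.97°  ·
  (1,3): δ = 66.91°  ·
  (1,4): δ = 21.46°  ✓
  (1,5): δ = 60.77°  ·
  (1,6): δ = 82.03°  ·
  (2,3): δ = 120.94°  ·
  (2,4): δ = 32.56°  ·
  (2,5): δ = 6.74°  ✓
  (2,6): δ = 28.00°  ·
  (3,4): δ = 91.62°  ·
  (3,5): δ = 52.31°  ·
  (3,6): δ = 31.05°  ·
  (4,5): δ = 140.69°  ·
  (4,6): δ = 119.43°  ·
  (5,6): δ = 158.74°  ·
antipodal pairs: 3

count = 3; pairs: (0,3), (1,4), (2,5)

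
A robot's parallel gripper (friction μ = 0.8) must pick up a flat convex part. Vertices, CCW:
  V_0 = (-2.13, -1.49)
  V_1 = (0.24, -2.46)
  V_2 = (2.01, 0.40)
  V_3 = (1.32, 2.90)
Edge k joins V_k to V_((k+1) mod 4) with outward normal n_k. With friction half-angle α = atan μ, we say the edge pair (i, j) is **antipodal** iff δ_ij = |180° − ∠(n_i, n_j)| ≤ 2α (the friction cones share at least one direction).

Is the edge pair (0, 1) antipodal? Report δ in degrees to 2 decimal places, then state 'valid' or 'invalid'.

α = atan 0.8 = 38.66°;  2α = 77.32°
edge 0: e_0 = (+2.37, -0.97);  n_0 = (-0.3788, -0.9255)
edge 1: e_1 = (+1.77, +2.86);  n_1 = (+0.8503, -0.5263)
∠(n_0, n_1) = 80.51°
δ = |180° − 80.51°| = 99.49°
99.49° > 2α = 77.32°  →  invalid

δ = 99.49°, invalid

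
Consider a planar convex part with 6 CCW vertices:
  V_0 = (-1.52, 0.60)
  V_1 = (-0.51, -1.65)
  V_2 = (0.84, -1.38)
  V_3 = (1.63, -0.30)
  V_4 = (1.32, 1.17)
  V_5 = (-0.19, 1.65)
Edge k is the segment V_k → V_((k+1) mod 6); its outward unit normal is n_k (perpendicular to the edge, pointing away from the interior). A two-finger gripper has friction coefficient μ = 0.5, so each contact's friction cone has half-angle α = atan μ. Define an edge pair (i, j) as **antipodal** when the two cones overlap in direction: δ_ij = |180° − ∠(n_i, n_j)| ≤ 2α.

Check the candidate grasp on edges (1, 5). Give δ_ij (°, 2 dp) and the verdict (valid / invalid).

δ = 26.98°, valid

α = atan 0.5 = 26.57°;  2α = 53.13°
edge 1: e_1 = (+1.35, +0.27);  n_1 = (+0.1961, -0.9806)
edge 5: e_5 = (-1.33, -1.05);  n_5 = (-0.6196, +0.7849)
∠(n_1, n_5) = 153.02°
δ = |180° − 153.02°| = 26.98°
26.98° ≤ 2α = 53.13°  →  valid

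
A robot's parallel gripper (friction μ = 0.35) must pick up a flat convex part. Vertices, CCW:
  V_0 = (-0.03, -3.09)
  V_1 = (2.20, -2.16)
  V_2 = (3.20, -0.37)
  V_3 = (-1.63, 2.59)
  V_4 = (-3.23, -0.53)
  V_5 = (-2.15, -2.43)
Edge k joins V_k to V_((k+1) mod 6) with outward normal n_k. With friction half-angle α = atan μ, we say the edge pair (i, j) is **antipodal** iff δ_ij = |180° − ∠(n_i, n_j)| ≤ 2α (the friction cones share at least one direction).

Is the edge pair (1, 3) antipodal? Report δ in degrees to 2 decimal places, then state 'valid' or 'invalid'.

δ = 2.04°, valid

α = atan 0.35 = 19.29°;  2α = 38.58°
edge 1: e_1 = (+1.00, +1.79);  n_1 = (+0.8730, -0.4877)
edge 3: e_3 = (-1.60, -3.12);  n_3 = (-0.8898, +0.4563)
∠(n_1, n_3) = 177.96°
δ = |180° − 177.96°| = 2.04°
2.04° ≤ 2α = 38.58°  →  valid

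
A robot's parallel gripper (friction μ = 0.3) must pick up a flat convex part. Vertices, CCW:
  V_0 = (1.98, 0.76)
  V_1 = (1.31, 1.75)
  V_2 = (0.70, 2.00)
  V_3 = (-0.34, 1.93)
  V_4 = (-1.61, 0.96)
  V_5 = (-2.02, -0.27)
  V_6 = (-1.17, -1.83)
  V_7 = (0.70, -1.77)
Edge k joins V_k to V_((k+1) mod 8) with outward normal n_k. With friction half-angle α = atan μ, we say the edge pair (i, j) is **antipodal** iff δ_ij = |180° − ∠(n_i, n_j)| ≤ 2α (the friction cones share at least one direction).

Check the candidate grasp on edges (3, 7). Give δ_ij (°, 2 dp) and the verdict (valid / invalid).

α = atan 0.3 = 16.70°;  2α = 33.40°
edge 3: e_3 = (-1.27, -0.97);  n_3 = (-0.6070, +0.7947)
edge 7: e_7 = (+1.28, +2.53);  n_7 = (+0.8923, -0.4514)
∠(n_3, n_7) = 154.21°
δ = |180° − 154.21°| = 25.79°
25.79° ≤ 2α = 33.40°  →  valid

δ = 25.79°, valid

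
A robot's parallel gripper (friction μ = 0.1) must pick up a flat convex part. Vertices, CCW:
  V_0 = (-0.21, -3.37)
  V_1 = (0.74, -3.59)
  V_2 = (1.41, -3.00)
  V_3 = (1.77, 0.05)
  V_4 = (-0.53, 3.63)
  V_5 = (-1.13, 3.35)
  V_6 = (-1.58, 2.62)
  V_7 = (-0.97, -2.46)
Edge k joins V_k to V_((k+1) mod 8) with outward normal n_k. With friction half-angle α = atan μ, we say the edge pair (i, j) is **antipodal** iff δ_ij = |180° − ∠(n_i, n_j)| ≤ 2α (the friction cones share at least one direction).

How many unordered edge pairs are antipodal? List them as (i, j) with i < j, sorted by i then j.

α = atan 0.1 = 5.71°;  2α = 11.42°
n_0 = (-0.2256, -0.9742)
n_1 = (+0.6609, -0.7505)
n_2 = (+0.9931, -0.1172)
n_3 = (+0.8413, +0.5405)
n_4 = (-0.4229, +0.9062)
n_5 = (-0.8513, +0.5247)
n_6 = (-0.9929, -0.1192)
n_7 = (-0.7675, -0.6410)
  (0,1): δ = 125.59°  ·
  (0,2): δ = 83.69°  ·
  (0,3): δ = 44.24°  ·
  (0,4): δ = 38.06°  ·
  (0,5): δ = 71.39°  ·
  (0,6): δ = 109.89°  ·
  (0,7): δ = 142.91°  ·
  (1,2): δ = 138.10°  ·
  (1,3): δ = 98.65°  ·
  (1,4): δ = 16.35°  ·
  (1,5): δ = 16.98°  ·
  (1,6): δ = 55.48°  ·
  (1,7): δ = 88.50°  ·
  (2,3): δ = 140.55°  ·
  (2,4): δ = 58.25°  ·
  (2,5): δ = 24.92°  ·
  (2,6): δ = 13.58°  ·
  (2,7): δ = 46.60°  ·
  (3,4): δ = 97.70°  ·
  (3,5): δ = 64.37°  ·
  (3,6): δ = 25.87°  ·
  (3,7): δ = 7.15°  ✓
  (4,5): δ = 146.67°  ·
  (4,6): δ = 108.17°  ·
  (4,7): δ = 75.15°  ·
  (5,6): δ = 141.50°  ·
  (5,7): δ = 108.48°  ·
  (6,7): δ = 146.98°  ·
antipodal pairs: 1

count = 1; pairs: (3,7)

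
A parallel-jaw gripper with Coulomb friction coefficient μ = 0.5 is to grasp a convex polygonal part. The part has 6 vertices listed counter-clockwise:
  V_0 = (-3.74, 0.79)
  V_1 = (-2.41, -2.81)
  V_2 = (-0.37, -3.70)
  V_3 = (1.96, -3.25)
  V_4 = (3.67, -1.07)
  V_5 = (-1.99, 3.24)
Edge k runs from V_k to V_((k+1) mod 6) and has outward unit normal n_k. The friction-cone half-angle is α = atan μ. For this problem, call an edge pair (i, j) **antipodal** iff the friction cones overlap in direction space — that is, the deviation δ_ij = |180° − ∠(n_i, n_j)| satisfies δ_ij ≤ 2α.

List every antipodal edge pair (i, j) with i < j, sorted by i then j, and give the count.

α = atan 0.5 = 26.57°;  2α = 53.13°
n_0 = (-0.9380, -0.3466)
n_1 = (-0.3999, -0.9166)
n_2 = (+0.1896, -0.9819)
n_3 = (+0.7868, -0.6172)
n_4 = (+0.6058, +0.7956)
n_5 = (-0.8137, +0.5812)
  (0,1): δ = 133.85°  ·
  (0,2): δ = 99.35°  ·
  (0,3): δ = 58.39°  ·
  (0,4): δ = 32.43°  ✓
  (0,5): δ = 124.19°  ·
  (1,2): δ = 145.50°  ·
  (1,3): δ = 104.54°  ·
  (1,4): δ = 13.72°  ✓
  (1,5): δ = 78.03°  ·
  (2,3): δ = 139.04°  ·
  (2,4): δ = 48.22°  ✓
  (2,5): δ = 43.53°  ✓
  (3,4): δ = 89.18°  ·
  (3,5): δ = 2.57°  ✓
  (4,5): δ = 88.25°  ·
antipodal pairs: 5

count = 5; pairs: (0,4), (1,4), (2,4), (2,5), (3,5)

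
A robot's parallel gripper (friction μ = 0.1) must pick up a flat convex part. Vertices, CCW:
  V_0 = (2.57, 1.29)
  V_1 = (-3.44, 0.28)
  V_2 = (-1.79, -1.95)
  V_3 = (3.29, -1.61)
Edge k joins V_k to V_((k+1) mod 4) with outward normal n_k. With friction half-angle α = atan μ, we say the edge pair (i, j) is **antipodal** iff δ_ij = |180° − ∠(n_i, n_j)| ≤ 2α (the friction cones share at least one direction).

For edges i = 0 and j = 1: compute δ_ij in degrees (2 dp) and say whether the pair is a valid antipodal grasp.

δ = 63.04°, invalid

α = atan 0.1 = 5.71°;  2α = 11.42°
edge 0: e_0 = (-6.01, -1.01);  n_0 = (-0.1657, +0.9862)
edge 1: e_1 = (+1.65, -2.23);  n_1 = (-0.8039, -0.5948)
∠(n_0, n_1) = 116.96°
δ = |180° − 116.96°| = 63.04°
63.04° > 2α = 11.42°  →  invalid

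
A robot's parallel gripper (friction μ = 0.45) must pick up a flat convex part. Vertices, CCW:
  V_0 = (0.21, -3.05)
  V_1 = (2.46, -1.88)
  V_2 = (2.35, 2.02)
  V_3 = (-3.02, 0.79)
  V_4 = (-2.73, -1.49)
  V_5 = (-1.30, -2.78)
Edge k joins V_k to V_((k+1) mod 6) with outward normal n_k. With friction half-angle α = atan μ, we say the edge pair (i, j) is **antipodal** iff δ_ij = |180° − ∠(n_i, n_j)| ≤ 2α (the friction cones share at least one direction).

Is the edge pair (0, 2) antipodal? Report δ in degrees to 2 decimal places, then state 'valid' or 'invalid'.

α = atan 0.45 = 24.23°;  2α = 48.46°
edge 0: e_0 = (+2.25, +1.17);  n_0 = (+0.4614, -0.8872)
edge 2: e_2 = (-5.37, -1.23);  n_2 = (-0.2233, +0.9748)
∠(n_0, n_2) = 165.43°
δ = |180° − 165.43°| = 14.57°
14.57° ≤ 2α = 48.46°  →  valid

δ = 14.57°, valid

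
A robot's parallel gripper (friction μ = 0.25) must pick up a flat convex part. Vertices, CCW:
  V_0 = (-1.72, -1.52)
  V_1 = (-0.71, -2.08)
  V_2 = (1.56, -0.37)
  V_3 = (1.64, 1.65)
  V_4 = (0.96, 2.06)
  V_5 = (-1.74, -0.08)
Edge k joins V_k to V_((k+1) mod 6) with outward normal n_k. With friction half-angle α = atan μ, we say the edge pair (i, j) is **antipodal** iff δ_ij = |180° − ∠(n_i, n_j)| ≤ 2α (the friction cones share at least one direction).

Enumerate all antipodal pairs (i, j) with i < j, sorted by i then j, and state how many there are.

count = 3; pairs: (0,3), (1,4), (2,5)

α = atan 0.25 = 14.04°;  2α = 28.07°
n_0 = (-0.4849, -0.8746)
n_1 = (+0.6017, -0.7987)
n_2 = (+0.9992, -0.0396)
n_3 = (+0.5163, +0.8564)
n_4 = (-0.6211, +0.7837)
n_5 = (-0.9999, -0.0139)
  (0,1): δ = 114.00°  ·
  (0,2): δ = 63.26°  ·
  (0,3): δ = 2.08°  ✓
  (0,4): δ = 67.41°  ·
  (0,5): δ = 119.80°  ·
  (1,2): δ = 129.26°  ·
  (1,3): δ = 68.08°  ·
  (1,4): δ = 1.41°  ✓
  (1,5): δ = 53.80°  ·
  (2,3): δ = 118.82°  ·
  (2,4): δ = 49.33°  ·
  (2,5): δ = 3.06°  ✓
  (3,4): δ = 110.51°  ·
  (3,5): δ = 58.12°  ·
  (4,5): δ = 127.60°  ·
antipodal pairs: 3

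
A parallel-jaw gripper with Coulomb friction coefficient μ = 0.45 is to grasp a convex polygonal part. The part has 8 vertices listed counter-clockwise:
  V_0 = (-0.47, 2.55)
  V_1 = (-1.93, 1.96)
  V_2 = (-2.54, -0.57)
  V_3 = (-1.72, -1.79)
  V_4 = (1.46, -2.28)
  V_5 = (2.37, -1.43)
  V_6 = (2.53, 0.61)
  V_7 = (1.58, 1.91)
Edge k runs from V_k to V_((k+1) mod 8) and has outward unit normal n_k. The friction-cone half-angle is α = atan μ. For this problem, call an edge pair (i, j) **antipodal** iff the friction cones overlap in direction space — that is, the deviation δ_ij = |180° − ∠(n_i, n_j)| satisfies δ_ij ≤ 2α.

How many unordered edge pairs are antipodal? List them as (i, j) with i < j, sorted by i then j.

count = 9; pairs: (0,3), (0,4), (1,4), (1,5), (2,5), (2,6), (2,7), (3,6), (3,7)

α = atan 0.45 = 24.23°;  2α = 48.46°
n_0 = (-0.3747, +0.9272)
n_1 = (-0.9721, +0.2344)
n_2 = (-0.8300, -0.5578)
n_3 = (-0.1523, -0.9883)
n_4 = (+0.6826, -0.7308)
n_5 = (+0.9969, -0.0782)
n_6 = (+0.8074, +0.5900)
n_7 = (+0.2980, +0.9546)
  (0,1): δ = 125.56°  ·
  (0,2): δ = 78.10°  ·
  (0,3): δ = 30.76°  ✓
  (0,4): δ = 21.04°  ✓
  (0,5): δ = 63.51°  ·
  (0,6): δ = 104.15°  ·
  (0,7): δ = 140.66°  ·
  (1,2): δ = 132.54°  ·
  (1,3): δ = 85.20°  ·
  (1,4): δ = 33.40°  ✓
  (1,5): δ = 9.07°  ✓
  (1,6): δ = 49.71°  ·
  (1,7): δ = 86.22°  ·
  (2,3): δ = 132.67°  ·
  (2,4): δ = 80.86°  ·
  (2,5): δ = 38.39°  ✓
  (2,6): δ = 2.25°  ✓
  (2,7): δ = 38.76°  ✓
  (3,4): δ = 128.19°  ·
  (3,5): δ = 85.72°  ·
  (3,6): δ = 45.08°  ✓
  (3,7): δ = 8.58°  ✓
  (4,5): δ = 137.53°  ·
  (4,6): δ = 96.89°  ·
  (4,7): δ = 60.39°  ·
  (5,6): δ = 139.36°  ·
  (5,7): δ = 102.85°  ·
  (6,7): δ = 143.50°  ·
antipodal pairs: 9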